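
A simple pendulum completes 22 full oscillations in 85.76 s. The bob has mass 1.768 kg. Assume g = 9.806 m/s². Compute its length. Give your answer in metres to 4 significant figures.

T = 85.76/22 = 3.8982 s.
From T = 2π√(L/g), L = gT²/(4π²) = 9.806 × 3.8982²/(4π²) = 3.774 m.

3.774 m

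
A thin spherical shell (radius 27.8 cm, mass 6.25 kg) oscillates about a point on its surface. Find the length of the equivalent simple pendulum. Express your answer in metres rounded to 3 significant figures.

0.463 m

The equivalent simple-pendulum length is L_eq = I/(md), where I is about the pivot and d = 0.2780 m.
I_cm = (2/3)mR² = 0.3220 kg·m², so I = I_cm + md² = 0.3220 + 0.4830 = 0.8050 kg·m².
L_eq = 0.8050/(6.25 × 0.2780) = 0.463 m.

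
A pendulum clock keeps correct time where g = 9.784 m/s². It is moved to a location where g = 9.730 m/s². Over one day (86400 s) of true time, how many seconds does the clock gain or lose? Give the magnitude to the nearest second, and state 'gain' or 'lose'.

The clock's period scales as T ∝ 1/√g, so T'/T = √(9.784/9.730) = 1.00277.
In 86400 s of true time the clock registers 86400/1.00277 = 86161.2 s, so it loses 239 s.

lose 239 s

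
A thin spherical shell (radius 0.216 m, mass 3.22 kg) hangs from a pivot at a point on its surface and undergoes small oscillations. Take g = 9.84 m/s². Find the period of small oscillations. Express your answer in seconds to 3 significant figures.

I_cm = (2/3)mr² = 0.1002 kg·m². The pivot is at distance d = 0.216 m from the centre of mass.
By the parallel-axis theorem, I = I_cm + md² = 0.1002 + 0.1502 = 0.2504 kg·m².
T = 2π√(I/(mgd)) = 2π√(0.2504/(3.22 × 9.84 × 0.216)) = 1.20 s.

1.20 s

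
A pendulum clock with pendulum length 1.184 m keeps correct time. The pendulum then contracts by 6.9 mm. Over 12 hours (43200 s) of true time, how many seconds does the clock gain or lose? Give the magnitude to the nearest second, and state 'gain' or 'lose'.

gain 126 s

T ∝ √L, so T'/T = √(1.17710/1.184) = 0.997082.
In 43200 s of true time the clock registers 43200/0.997082 = 43326.4 s, so it gains 126 s.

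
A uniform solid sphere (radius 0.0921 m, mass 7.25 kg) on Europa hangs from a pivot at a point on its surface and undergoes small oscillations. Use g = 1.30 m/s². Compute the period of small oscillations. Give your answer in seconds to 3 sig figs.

1.98 s

I_cm = (2/5)mr² = 0.02460 kg·m². The pivot is at distance d = 0.0921 m from the centre of mass.
By the parallel-axis theorem, I = I_cm + md² = 0.02460 + 0.06150 = 0.08610 kg·m².
T = 2π√(I/(mgd)) = 2π√(0.08610/(7.25 × 1.30 × 0.0921)) = 1.98 s.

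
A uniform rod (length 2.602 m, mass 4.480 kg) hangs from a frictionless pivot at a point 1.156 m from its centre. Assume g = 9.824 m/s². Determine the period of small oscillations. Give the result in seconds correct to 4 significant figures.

For a physical pendulum T = 2π√(I/(mgd)), with d = 1.1560 m from pivot to centre of mass.
I_cm = mL²/12 = 4.480 × 2.602²/12 = 2.5276 kg·m²; I = I_cm + md² = 2.5276 + 4.480 × 1.1560² = 8.5144 kg·m².
T = 2π√(8.5144/(4.480 × 9.824 × 1.1560)) = 2.570 s.

2.570 s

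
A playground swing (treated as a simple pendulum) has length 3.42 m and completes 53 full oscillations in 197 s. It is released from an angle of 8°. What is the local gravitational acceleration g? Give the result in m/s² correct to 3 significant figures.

T = 197/53 = 3.717 s.
From T = 2π√(L/g), g = 4π²L/T² = 4π² × 3.42/3.717² = 9.77 m/s².

9.77 m/s²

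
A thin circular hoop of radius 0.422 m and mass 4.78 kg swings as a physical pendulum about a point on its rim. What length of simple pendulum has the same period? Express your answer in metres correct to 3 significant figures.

0.844 m

The equivalent simple-pendulum length is L_eq = I/(md), where I is about the pivot and d = 0.4220 m.
I_cm = mR² = 0.8512 kg·m², so I = I_cm + md² = 0.8512 + 0.8512 = 1.702 kg·m².
L_eq = 1.702/(4.78 × 0.4220) = 0.844 m.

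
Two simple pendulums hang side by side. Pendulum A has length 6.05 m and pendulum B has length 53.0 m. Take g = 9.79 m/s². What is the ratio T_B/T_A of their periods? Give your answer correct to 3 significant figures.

T ∝ √L, so T_B/T_A = √(L_B/L_A) = √(53.0/6.05) = 2.96.

2.96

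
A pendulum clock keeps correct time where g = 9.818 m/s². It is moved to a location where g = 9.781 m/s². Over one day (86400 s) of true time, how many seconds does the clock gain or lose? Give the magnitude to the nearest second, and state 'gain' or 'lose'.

lose 163 s

The clock's period scales as T ∝ 1/√g, so T'/T = √(9.818/9.781) = 1.00189.
In 86400 s of true time the clock registers 86400/1.00189 = 86237.0 s, so it loses 163 s.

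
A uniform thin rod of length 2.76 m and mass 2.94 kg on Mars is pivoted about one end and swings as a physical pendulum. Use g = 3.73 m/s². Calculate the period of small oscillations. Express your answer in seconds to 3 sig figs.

4.41 s

For a physical pendulum T = 2π√(I/(mgd)), with d = 1.380 m from pivot to centre of mass.
I_cm = mL²/12 = 2.94 × 2.76²/12 = 1.866 kg·m²; I = I_cm + md² = 1.866 + 2.94 × 1.380² = 7.465 kg·m².
T = 2π√(7.465/(2.94 × 3.73 × 1.380)) = 4.41 s.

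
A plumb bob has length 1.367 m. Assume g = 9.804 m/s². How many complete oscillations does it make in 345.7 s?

T = 2π√(L/g) = 2π√(1.367/9.804) = 2.3462 s.
Number of complete oscillations = ⌊345.7/2.3462⌋ = ⌊147.35⌋ = 147.

147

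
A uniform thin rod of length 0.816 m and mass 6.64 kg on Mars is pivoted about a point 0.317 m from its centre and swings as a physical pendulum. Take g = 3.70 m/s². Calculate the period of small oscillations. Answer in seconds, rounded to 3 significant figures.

2.29 s

For a physical pendulum T = 2π√(I/(mgd)), with d = 0.3170 m from pivot to centre of mass.
I_cm = mL²/12 = 6.64 × 0.816²/12 = 0.3684 kg·m²; I = I_cm + md² = 0.3684 + 6.64 × 0.3170² = 1.036 kg·m².
T = 2π√(1.036/(6.64 × 3.70 × 0.3170)) = 2.29 s.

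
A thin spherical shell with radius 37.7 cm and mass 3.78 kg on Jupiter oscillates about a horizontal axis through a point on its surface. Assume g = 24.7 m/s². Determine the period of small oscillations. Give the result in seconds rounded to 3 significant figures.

1.00 s

I_cm = (2/3)mr² = 0.3582 kg·m². The pivot is at distance d = 0.377 m from the centre of mass.
By the parallel-axis theorem, I = I_cm + md² = 0.3582 + 0.5372 = 0.8954 kg·m².
T = 2π√(I/(mgd)) = 2π√(0.8954/(3.78 × 24.7 × 0.377)) = 1.00 s.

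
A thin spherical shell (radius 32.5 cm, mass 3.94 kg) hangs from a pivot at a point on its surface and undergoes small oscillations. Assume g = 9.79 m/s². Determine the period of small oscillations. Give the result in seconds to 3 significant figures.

I_cm = (2/3)mr² = 0.2774 kg·m². The pivot is at distance d = 0.325 m from the centre of mass.
By the parallel-axis theorem, I = I_cm + md² = 0.2774 + 0.4162 = 0.6936 kg·m².
T = 2π√(I/(mgd)) = 2π√(0.6936/(3.94 × 9.79 × 0.325)) = 1.48 s.

1.48 s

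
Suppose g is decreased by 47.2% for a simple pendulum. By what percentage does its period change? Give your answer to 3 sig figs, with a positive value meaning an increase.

T ∝ 1/√g, so T'/T = 1/√(0.5280) = 1.376.
Percentage change in T = (1.376 − 1) × 100% = 37.6%.

37.6%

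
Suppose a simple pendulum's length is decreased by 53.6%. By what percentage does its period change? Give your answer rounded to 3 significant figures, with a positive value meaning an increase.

-31.9%

T ∝ √L, so T'/T = √(0.4640) = 0.6812.
Percentage change in T = (0.6812 − 1) × 100% = -31.9%.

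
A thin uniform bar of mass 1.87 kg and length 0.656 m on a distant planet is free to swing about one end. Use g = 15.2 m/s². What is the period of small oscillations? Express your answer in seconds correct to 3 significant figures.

1.07 s

For a physical pendulum T = 2π√(I/(mgd)), with d = 0.3280 m from pivot to centre of mass.
I_cm = mL²/12 = 1.87 × 0.656²/12 = 0.06706 kg·m²; I = I_cm + md² = 0.06706 + 1.87 × 0.3280² = 0.2682 kg·m².
T = 2π√(0.2682/(1.87 × 15.2 × 0.3280)) = 1.07 s.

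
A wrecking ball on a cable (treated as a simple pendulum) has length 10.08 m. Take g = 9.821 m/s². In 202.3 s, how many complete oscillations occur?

31

T = 2π√(L/g) = 2π√(10.08/9.821) = 6.3655 s.
Number of complete oscillations = ⌊202.3/6.3655⌋ = ⌊31.781⌋ = 31.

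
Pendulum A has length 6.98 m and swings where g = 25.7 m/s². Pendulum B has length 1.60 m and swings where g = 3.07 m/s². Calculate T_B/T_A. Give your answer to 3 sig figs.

1.39

T = 2π√(L/g), so T_B/T_A = √((L_B/g_B)/(L_A/g_A)) = √((1.60/3.07)/(6.98/25.7)) = 1.39.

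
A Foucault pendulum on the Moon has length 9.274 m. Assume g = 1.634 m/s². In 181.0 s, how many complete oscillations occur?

12

T = 2π√(L/g) = 2π√(9.274/1.634) = 14.969 s.
Number of complete oscillations = ⌊181.0/14.969⌋ = ⌊12.092⌋ = 12.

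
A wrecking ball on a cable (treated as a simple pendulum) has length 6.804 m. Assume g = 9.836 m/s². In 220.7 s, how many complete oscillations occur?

42

T = 2π√(L/g) = 2π√(6.804/9.836) = 5.2258 s.
Number of complete oscillations = ⌊220.7/5.2258⌋ = ⌊42.233⌋ = 42.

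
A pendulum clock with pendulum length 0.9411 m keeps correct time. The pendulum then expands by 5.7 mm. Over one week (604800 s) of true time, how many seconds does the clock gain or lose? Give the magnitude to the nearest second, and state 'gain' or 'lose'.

lose 1823 s

T ∝ √L, so T'/T = √(0.94680/0.9411) = 1.00302.
In 604800 s of true time the clock registers 604800/1.00302 = 602976.7 s, so it loses 1823 s.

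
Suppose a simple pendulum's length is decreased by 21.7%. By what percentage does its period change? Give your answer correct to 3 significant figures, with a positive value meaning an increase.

T ∝ √L, so T'/T = √(0.7830) = 0.8849.
Percentage change in T = (0.8849 − 1) × 100% = -11.5%.

-11.5%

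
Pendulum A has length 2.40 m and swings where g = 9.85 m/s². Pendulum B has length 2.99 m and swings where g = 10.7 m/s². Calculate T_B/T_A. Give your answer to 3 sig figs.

1.07

T = 2π√(L/g), so T_B/T_A = √((L_B/g_B)/(L_A/g_A)) = √((2.99/10.7)/(2.40/9.85)) = 1.07.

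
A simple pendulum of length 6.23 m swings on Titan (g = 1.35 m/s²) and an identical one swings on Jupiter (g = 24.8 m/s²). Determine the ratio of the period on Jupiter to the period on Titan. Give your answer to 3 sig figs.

T ∝ 1/√g, so T₂/T₁ = √(g₁/g₂) = √(1.35/24.8) = 0.233.

0.233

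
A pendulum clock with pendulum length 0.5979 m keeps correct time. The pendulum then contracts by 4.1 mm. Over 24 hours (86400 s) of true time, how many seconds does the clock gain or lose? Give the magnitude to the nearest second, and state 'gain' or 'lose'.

gain 298 s

T ∝ √L, so T'/T = √(0.59380/0.5979) = 0.996565.
In 86400 s of true time the clock registers 86400/0.996565 = 86697.8 s, so it gains 298 s.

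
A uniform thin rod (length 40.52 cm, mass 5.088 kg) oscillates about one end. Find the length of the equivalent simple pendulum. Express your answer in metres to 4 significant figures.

The equivalent simple-pendulum length is L_eq = I/(md), where I is about the pivot and d = 0.20260 m.
I_cm = (1/12)mL² = 0.069615 kg·m², so I = I_cm + md² = 0.069615 + 0.20885 = 0.27846 kg·m².
L_eq = 0.27846/(5.088 × 0.20260) = 0.2701 m.

0.2701 m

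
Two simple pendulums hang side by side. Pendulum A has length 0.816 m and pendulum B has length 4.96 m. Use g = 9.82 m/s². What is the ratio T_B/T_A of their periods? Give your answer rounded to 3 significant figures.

2.47

T ∝ √L, so T_B/T_A = √(L_B/L_A) = √(4.96/0.816) = 2.47.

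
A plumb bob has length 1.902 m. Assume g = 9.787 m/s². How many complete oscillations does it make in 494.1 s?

T = 2π√(L/g) = 2π√(1.902/9.787) = 2.7699 s.
Number of complete oscillations = ⌊494.1/2.7699⌋ = ⌊178.38⌋ = 178.

178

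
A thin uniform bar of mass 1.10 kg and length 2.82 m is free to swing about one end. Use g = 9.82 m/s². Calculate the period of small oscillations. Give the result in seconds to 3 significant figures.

2.75 s

For a physical pendulum T = 2π√(I/(mgd)), with d = 1.410 m from pivot to centre of mass.
I_cm = mL²/12 = 1.10 × 2.82²/12 = 0.7290 kg·m²; I = I_cm + md² = 0.7290 + 1.10 × 1.410² = 2.916 kg·m².
T = 2π√(2.916/(1.10 × 9.82 × 1.410)) = 2.75 s.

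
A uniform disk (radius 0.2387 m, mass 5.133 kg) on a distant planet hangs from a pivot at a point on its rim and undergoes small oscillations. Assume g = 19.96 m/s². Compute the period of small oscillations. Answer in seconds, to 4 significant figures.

0.8415 s

I_cm = ½mr² = 0.14623 kg·m². The pivot is at distance d = 0.2387 m from the centre of mass.
By the parallel-axis theorem, I = I_cm + md² = 0.14623 + 0.29247 = 0.43870 kg·m².
T = 2π√(I/(mgd)) = 2π√(0.43870/(5.133 × 19.96 × 0.2387)) = 0.8415 s.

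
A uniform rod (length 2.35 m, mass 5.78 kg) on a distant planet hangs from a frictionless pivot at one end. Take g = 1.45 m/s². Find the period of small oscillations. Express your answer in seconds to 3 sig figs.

6.53 s

For a physical pendulum T = 2π√(I/(mgd)), with d = 1.175 m from pivot to centre of mass.
I_cm = mL²/12 = 5.78 × 2.35²/12 = 2.660 kg·m²; I = I_cm + md² = 2.660 + 5.78 × 1.175² = 10.64 kg·m².
T = 2π√(10.64/(5.78 × 1.45 × 1.175)) = 6.53 s.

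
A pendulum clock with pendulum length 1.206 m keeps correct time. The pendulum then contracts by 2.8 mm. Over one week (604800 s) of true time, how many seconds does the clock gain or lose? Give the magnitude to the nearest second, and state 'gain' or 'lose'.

T ∝ √L, so T'/T = √(1.20320/1.206) = 0.998838.
In 604800 s of true time the clock registers 604800/0.998838 = 605503.3 s, so it gains 703 s.

gain 703 s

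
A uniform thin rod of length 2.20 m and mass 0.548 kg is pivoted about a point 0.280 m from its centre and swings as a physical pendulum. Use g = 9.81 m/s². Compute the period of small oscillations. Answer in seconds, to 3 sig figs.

For a physical pendulum T = 2π√(I/(mgd)), with d = 0.2800 m from pivot to centre of mass.
I_cm = mL²/12 = 0.548 × 2.20²/12 = 0.2210 kg·m²; I = I_cm + md² = 0.2210 + 0.548 × 0.2800² = 0.2640 kg·m².
T = 2π√(0.2640/(0.548 × 9.81 × 0.2800)) = 2.63 s.

2.63 s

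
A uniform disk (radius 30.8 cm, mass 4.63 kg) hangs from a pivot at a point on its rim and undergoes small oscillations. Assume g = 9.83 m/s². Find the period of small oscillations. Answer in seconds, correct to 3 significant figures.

I_cm = ½mr² = 0.2196 kg·m². The pivot is at distance d = 0.308 m from the centre of mass.
By the parallel-axis theorem, I = I_cm + md² = 0.2196 + 0.4392 = 0.6588 kg·m².
T = 2π√(I/(mgd)) = 2π√(0.6588/(4.63 × 9.83 × 0.308)) = 1.36 s.

1.36 s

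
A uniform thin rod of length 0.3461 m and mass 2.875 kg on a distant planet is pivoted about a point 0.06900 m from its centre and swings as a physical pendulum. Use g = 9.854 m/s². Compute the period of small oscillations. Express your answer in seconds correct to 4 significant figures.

For a physical pendulum T = 2π√(I/(mgd)), with d = 0.069000 m from pivot to centre of mass.
I_cm = mL²/12 = 2.875 × 0.3461²/12 = 0.028699 kg·m²; I = I_cm + md² = 0.028699 + 2.875 × 0.069000² = 0.042386 kg·m².
T = 2π√(0.042386/(2.875 × 9.854 × 0.069000)) = 0.9252 s.

0.9252 s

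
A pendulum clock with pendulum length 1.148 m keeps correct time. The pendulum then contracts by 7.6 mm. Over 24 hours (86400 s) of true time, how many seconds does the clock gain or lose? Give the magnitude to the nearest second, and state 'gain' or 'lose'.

gain 287 s

T ∝ √L, so T'/T = √(1.14040/1.148) = 0.996684.
In 86400 s of true time the clock registers 86400/0.996684 = 86687.4 s, so it gains 287 s.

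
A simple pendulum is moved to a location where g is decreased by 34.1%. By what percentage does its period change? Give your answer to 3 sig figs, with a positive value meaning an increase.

T ∝ 1/√g, so T'/T = 1/√(0.6590) = 1.232.
Percentage change in T = (1.232 − 1) × 100% = 23.2%.

23.2%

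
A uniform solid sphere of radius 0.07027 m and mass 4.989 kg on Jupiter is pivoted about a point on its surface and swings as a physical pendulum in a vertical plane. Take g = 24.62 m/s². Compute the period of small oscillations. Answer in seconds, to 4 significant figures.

I_cm = (2/5)mr² = 0.0098540 kg·m². The pivot is at distance d = 0.07027 m from the centre of mass.
By the parallel-axis theorem, I = I_cm + md² = 0.0098540 + 0.024635 = 0.034489 kg·m².
T = 2π√(I/(mgd)) = 2π√(0.034489/(4.989 × 24.62 × 0.07027)) = 0.3972 s.

0.3972 s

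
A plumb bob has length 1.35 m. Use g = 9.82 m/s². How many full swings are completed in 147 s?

63

T = 2π√(L/g) = 2π√(1.35/9.82) = 2.330 s.
Number of complete oscillations = ⌊147/2.330⌋ = ⌊63.10⌋ = 63.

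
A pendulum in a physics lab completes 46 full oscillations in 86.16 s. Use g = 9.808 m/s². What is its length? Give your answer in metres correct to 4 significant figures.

T = 86.16/46 = 1.8730 s.
From T = 2π√(L/g), L = gT²/(4π²) = 9.808 × 1.8730²/(4π²) = 0.8716 m.

0.8716 m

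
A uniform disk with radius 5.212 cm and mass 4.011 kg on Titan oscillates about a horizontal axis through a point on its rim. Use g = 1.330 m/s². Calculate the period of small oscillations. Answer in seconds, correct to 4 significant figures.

1.523 s

I_cm = ½mr² = 0.0054479 kg·m². The pivot is at distance d = 0.05212 m from the centre of mass.
By the parallel-axis theorem, I = I_cm + md² = 0.0054479 + 0.010896 = 0.016344 kg·m².
T = 2π√(I/(mgd)) = 2π√(0.016344/(4.011 × 1.330 × 0.05212)) = 1.523 s.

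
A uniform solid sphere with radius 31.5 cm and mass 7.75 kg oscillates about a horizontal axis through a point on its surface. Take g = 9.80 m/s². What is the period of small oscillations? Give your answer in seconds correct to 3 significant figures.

I_cm = (2/5)mr² = 0.3076 kg·m². The pivot is at distance d = 0.315 m from the centre of mass.
By the parallel-axis theorem, I = I_cm + md² = 0.3076 + 0.7690 = 1.077 kg·m².
T = 2π√(I/(mgd)) = 2π√(1.077/(7.75 × 9.80 × 0.315)) = 1.33 s.

1.33 s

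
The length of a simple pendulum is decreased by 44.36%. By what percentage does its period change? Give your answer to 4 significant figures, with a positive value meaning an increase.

T ∝ √L, so T'/T = √(0.55640) = 0.74592.
Percentage change in T = (0.74592 − 1) × 100% = -25.41%.

-25.41%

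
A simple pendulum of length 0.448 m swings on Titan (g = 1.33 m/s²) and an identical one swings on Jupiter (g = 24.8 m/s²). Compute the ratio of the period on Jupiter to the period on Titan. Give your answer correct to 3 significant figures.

0.232

T ∝ 1/√g, so T₂/T₁ = √(g₁/g₂) = √(1.33/24.8) = 0.232.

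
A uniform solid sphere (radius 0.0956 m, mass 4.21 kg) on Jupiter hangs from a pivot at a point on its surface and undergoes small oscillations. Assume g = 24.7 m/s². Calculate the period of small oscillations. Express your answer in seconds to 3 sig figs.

I_cm = (2/5)mr² = 0.01539 kg·m². The pivot is at distance d = 0.0956 m from the centre of mass.
By the parallel-axis theorem, I = I_cm + md² = 0.01539 + 0.03848 = 0.05387 kg·m².
T = 2π√(I/(mgd)) = 2π√(0.05387/(4.21 × 24.7 × 0.0956)) = 0.463 s.

0.463 s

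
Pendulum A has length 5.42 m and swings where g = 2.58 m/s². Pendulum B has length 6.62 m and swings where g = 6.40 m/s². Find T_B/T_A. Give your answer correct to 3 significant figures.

0.702

T = 2π√(L/g), so T_B/T_A = √((L_B/g_B)/(L_A/g_A)) = √((6.62/6.40)/(5.42/2.58)) = 0.702.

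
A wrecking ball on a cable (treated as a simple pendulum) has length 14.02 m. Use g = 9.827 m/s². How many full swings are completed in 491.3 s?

65

T = 2π√(L/g) = 2π√(14.02/9.827) = 7.5049 s.
Number of complete oscillations = ⌊491.3/7.5049⌋ = ⌊65.464⌋ = 65.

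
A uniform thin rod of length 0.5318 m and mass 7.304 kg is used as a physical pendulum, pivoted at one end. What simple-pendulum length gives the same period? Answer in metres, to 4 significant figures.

The equivalent simple-pendulum length is L_eq = I/(md), where I is about the pivot and d = 0.26590 m.
I_cm = (1/12)mL² = 0.17214 kg·m², so I = I_cm + md² = 0.17214 + 0.51641 = 0.68855 kg·m².
L_eq = 0.68855/(7.304 × 0.26590) = 0.3545 m.

0.3545 m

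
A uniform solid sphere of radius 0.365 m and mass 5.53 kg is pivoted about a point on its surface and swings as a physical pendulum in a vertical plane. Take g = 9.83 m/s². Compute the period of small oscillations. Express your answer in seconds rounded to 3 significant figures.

1.43 s

I_cm = (2/5)mr² = 0.2947 kg·m². The pivot is at distance d = 0.365 m from the centre of mass.
By the parallel-axis theorem, I = I_cm + md² = 0.2947 + 0.7367 = 1.031 kg·m².
T = 2π√(I/(mgd)) = 2π√(1.031/(5.53 × 9.83 × 0.365)) = 1.43 s.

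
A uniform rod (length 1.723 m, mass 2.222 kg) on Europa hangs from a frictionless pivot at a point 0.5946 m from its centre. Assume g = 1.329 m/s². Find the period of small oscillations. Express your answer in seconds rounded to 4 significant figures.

5.479 s

For a physical pendulum T = 2π√(I/(mgd)), with d = 0.59460 m from pivot to centre of mass.
I_cm = mL²/12 = 2.222 × 1.723²/12 = 0.54971 kg·m²; I = I_cm + md² = 0.54971 + 2.222 × 0.59460² = 1.3353 kg·m².
T = 2π√(1.3353/(2.222 × 1.329 × 0.59460)) = 5.479 s.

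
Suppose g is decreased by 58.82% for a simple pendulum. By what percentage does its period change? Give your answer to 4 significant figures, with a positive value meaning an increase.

T ∝ 1/√g, so T'/T = 1/√(0.41180) = 1.5583.
Percentage change in T = (1.5583 − 1) × 100% = 55.83%.

55.83%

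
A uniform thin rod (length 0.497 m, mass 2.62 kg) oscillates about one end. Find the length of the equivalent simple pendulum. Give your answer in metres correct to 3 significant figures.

0.331 m

The equivalent simple-pendulum length is L_eq = I/(md), where I is about the pivot and d = 0.2485 m.
I_cm = (1/12)mL² = 0.05393 kg·m², so I = I_cm + md² = 0.05393 + 0.1618 = 0.2157 kg·m².
L_eq = 0.2157/(2.62 × 0.2485) = 0.331 m.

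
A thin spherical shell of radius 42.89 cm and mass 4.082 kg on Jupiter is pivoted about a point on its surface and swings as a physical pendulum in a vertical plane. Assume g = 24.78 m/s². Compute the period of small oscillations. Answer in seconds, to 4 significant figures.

I_cm = (2/3)mr² = 0.50060 kg·m². The pivot is at distance d = 0.4289 m from the centre of mass.
By the parallel-axis theorem, I = I_cm + md² = 0.50060 + 0.75091 = 1.2515 kg·m².
T = 2π√(I/(mgd)) = 2π√(1.2515/(4.082 × 24.78 × 0.4289)) = 1.067 s.

1.067 s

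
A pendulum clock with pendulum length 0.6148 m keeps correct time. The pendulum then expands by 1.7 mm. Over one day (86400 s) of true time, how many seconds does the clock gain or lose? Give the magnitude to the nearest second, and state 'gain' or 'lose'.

T ∝ √L, so T'/T = √(0.61650/0.6148) = 1.00138.
In 86400 s of true time the clock registers 86400/1.00138 = 86280.8 s, so it loses 119 s.

lose 119 s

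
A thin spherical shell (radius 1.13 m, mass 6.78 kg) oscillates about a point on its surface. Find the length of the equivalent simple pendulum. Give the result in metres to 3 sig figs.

1.88 m

The equivalent simple-pendulum length is L_eq = I/(md), where I is about the pivot and d = 1.130 m.
I_cm = (2/3)mR² = 5.772 kg·m², so I = I_cm + md² = 5.772 + 8.657 = 14.43 kg·m².
L_eq = 14.43/(6.78 × 1.130) = 1.88 m.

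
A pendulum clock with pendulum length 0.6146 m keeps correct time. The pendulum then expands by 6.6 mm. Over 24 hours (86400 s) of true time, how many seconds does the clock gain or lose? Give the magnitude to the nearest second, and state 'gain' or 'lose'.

lose 460 s

T ∝ √L, so T'/T = √(0.62120/0.6146) = 1.00536.
In 86400 s of true time the clock registers 86400/1.00536 = 85939.8 s, so it loses 460 s.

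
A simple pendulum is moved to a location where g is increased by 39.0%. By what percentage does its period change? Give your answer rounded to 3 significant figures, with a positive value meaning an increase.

T ∝ 1/√g, so T'/T = 1/√(1.390) = 0.8482.
Percentage change in T = (0.8482 − 1) × 100% = -15.2%.

-15.2%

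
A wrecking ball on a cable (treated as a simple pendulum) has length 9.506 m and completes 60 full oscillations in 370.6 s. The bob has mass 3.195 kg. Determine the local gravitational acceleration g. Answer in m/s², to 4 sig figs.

9.837 m/s²

T = 370.6/60 = 6.1767 s.
From T = 2π√(L/g), g = 4π²L/T² = 4π² × 9.506/6.1767² = 9.837 m/s².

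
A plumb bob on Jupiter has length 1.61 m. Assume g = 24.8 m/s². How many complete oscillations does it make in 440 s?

T = 2π√(L/g) = 2π√(1.61/24.8) = 1.601 s.
Number of complete oscillations = ⌊440/1.601⌋ = ⌊274.8⌋ = 274.

274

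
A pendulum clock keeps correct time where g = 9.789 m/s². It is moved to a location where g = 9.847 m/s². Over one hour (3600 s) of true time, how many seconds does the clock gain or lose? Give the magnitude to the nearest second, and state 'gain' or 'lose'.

The clock's period scales as T ∝ 1/√g, so T'/T = √(9.789/9.847) = 0.997051.
In 3600 s of true time the clock registers 3600/0.997051 = 3610.6 s, so it gains 11 s.

gain 11 s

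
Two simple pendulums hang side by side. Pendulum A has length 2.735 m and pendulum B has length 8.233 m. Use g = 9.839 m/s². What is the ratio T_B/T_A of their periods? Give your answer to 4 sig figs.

1.735

T ∝ √L, so T_B/T_A = √(L_B/L_A) = √(8.233/2.735) = 1.735.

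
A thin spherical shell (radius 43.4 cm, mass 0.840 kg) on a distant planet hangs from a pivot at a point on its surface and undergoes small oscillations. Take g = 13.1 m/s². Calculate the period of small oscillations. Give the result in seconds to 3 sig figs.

I_cm = (2/3)mr² = 0.1055 kg·m². The pivot is at distance d = 0.434 m from the centre of mass.
By the parallel-axis theorem, I = I_cm + md² = 0.1055 + 0.1582 = 0.2637 kg·m².
T = 2π√(I/(mgd)) = 2π√(0.2637/(0.840 × 13.1 × 0.434)) = 1.48 s.

1.48 s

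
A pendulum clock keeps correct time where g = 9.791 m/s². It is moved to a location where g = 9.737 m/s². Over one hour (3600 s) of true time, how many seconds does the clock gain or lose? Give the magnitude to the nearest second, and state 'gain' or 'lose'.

The clock's period scales as T ∝ 1/√g, so T'/T = √(9.791/9.737) = 1.00277.
In 3600 s of true time the clock registers 3600/1.00277 = 3590.1 s, so it loses 10 s.

lose 10 s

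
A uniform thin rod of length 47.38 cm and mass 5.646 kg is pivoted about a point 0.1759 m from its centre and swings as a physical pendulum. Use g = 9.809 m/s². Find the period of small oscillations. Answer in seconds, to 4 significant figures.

1.066 s

For a physical pendulum T = 2π√(I/(mgd)), with d = 0.17590 m from pivot to centre of mass.
I_cm = mL²/12 = 5.646 × 0.4738²/12 = 0.10562 kg·m²; I = I_cm + md² = 0.10562 + 5.646 × 0.17590² = 0.28031 kg·m².
T = 2π√(0.28031/(5.646 × 9.809 × 0.17590)) = 1.066 s.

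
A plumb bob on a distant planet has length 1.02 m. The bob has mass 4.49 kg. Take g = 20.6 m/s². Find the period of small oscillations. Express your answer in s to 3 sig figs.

1.40 s

T = 2π√(L/g) = 2π√(1.02/20.6) = 2π × 0.2225 = 1.40 s.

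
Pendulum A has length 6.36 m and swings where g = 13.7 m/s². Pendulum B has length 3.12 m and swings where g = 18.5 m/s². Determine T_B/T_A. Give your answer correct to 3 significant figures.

T = 2π√(L/g), so T_B/T_A = √((L_B/g_B)/(L_A/g_A)) = √((3.12/18.5)/(6.36/13.7)) = 0.603.

0.603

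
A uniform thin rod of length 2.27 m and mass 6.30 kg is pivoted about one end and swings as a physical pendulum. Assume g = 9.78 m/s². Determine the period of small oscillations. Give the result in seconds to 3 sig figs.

2.47 s

For a physical pendulum T = 2π√(I/(mgd)), with d = 1.135 m from pivot to centre of mass.
I_cm = mL²/12 = 6.30 × 2.27²/12 = 2.705 kg·m²; I = I_cm + md² = 2.705 + 6.30 × 1.135² = 10.82 kg·m².
T = 2π√(10.82/(6.30 × 9.78 × 1.135)) = 2.47 s.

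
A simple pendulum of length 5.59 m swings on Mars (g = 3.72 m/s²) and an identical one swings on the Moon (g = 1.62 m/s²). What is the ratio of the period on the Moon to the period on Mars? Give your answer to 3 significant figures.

1.52

T ∝ 1/√g, so T₂/T₁ = √(g₁/g₂) = √(3.72/1.62) = 1.52.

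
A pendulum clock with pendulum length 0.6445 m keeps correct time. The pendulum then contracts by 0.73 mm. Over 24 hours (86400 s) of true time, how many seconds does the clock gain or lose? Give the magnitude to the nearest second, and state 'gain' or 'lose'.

gain 49 s

T ∝ √L, so T'/T = √(0.64377/0.6445) = 0.999434.
In 86400 s of true time the clock registers 86400/0.999434 = 86449.0 s, so it gains 49 s.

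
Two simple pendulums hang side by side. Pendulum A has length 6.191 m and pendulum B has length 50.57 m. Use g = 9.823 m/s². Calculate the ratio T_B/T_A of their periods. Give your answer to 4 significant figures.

T ∝ √L, so T_B/T_A = √(L_B/L_A) = √(50.57/6.191) = 2.858.

2.858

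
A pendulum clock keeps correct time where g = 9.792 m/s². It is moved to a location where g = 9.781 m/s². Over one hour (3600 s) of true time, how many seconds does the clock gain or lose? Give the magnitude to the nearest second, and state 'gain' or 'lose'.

The clock's period scales as T ∝ 1/√g, so T'/T = √(9.792/9.781) = 1.00056.
In 3600 s of true time the clock registers 3600/1.00056 = 3598.0 s, so it loses 2 s.

lose 2 s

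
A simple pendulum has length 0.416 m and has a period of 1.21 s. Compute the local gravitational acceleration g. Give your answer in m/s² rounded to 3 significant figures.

11.2 m/s²

From T = 2π√(L/g), g = 4π²L/T² = 4π² × 0.416/1.210² = 11.2 m/s².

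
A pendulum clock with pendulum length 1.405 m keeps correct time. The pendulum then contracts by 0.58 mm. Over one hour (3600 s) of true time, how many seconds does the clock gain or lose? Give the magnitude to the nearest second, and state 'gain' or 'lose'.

gain 1 s

T ∝ √L, so T'/T = √(1.40442/1.405) = 0.999794.
In 3600 s of true time the clock registers 3600/0.999794 = 3600.7 s, so it gains 1 s.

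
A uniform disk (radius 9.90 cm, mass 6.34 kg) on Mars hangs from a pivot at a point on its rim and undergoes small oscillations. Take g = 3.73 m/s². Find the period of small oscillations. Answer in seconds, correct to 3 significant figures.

I_cm = ½mr² = 0.03107 kg·m². The pivot is at distance d = 0.0990 m from the centre of mass.
By the parallel-axis theorem, I = I_cm + md² = 0.03107 + 0.06214 = 0.09321 kg·m².
T = 2π√(I/(mgd)) = 2π√(0.09321/(6.34 × 3.73 × 0.0990)) = 1.25 s.

1.25 s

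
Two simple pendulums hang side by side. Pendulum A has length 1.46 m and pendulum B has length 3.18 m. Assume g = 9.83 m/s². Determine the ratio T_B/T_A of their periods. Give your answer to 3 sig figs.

T ∝ √L, so T_B/T_A = √(L_B/L_A) = √(3.18/1.46) = 1.48.

1.48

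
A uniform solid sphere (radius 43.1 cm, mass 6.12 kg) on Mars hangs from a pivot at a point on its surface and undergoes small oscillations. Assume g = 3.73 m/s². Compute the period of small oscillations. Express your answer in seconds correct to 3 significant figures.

I_cm = (2/5)mr² = 0.4547 kg·m². The pivot is at distance d = 0.431 m from the centre of mass.
By the parallel-axis theorem, I = I_cm + md² = 0.4547 + 1.137 = 1.592 kg·m².
T = 2π√(I/(mgd)) = 2π√(1.592/(6.12 × 3.73 × 0.431)) = 2.53 s.

2.53 s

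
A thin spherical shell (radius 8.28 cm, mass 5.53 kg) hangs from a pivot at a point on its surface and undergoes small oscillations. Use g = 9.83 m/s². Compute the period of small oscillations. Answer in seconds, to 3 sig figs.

0.744 s

I_cm = (2/3)mr² = 0.02528 kg·m². The pivot is at distance d = 0.0828 m from the centre of mass.
By the parallel-axis theorem, I = I_cm + md² = 0.02528 + 0.03791 = 0.06319 kg·m².
T = 2π√(I/(mgd)) = 2π√(0.06319/(5.53 × 9.83 × 0.0828)) = 0.744 s.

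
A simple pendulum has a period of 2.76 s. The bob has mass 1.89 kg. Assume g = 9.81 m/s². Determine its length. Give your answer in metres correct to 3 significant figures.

From T = 2π√(L/g), L = gT²/(4π²) = 9.81 × 2.760²/(4π²) = 1.89 m.

1.89 m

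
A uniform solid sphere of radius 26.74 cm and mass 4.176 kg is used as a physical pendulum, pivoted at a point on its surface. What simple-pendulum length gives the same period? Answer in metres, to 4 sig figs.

The equivalent simple-pendulum length is L_eq = I/(md), where I is about the pivot and d = 0.26740 m.
I_cm = (2/5)mR² = 0.11944 kg·m², so I = I_cm + md² = 0.11944 + 0.29860 = 0.41803 kg·m².
L_eq = 0.41803/(4.176 × 0.26740) = 0.3744 m.

0.3744 m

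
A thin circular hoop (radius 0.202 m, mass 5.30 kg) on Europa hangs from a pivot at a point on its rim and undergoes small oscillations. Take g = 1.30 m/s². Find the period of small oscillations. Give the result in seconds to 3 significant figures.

I_cm = mr² = 0.2163 kg·m². The pivot is at distance d = 0.202 m from the centre of mass.
By the parallel-axis theorem, I = I_cm + md² = 0.2163 + 0.2163 = 0.4325 kg·m².
T = 2π√(I/(mgd)) = 2π√(0.4325/(5.30 × 1.30 × 0.202)) = 3.50 s.

3.50 s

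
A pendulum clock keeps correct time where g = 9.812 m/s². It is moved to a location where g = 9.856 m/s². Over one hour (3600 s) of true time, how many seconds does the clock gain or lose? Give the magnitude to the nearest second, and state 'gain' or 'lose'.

The clock's period scales as T ∝ 1/√g, so T'/T = √(9.812/9.856) = 0.997765.
In 3600 s of true time the clock registers 3600/0.997765 = 3608.1 s, so it gains 8 s.

gain 8 s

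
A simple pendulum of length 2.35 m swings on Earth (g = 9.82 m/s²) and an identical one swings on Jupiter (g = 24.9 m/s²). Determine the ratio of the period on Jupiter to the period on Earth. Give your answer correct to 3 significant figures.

T ∝ 1/√g, so T₂/T₁ = √(g₁/g₂) = √(9.82/24.9) = 0.628.

0.628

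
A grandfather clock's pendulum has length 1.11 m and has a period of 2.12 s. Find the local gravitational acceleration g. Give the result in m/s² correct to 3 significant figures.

9.75 m/s²

From T = 2π√(L/g), g = 4π²L/T² = 4π² × 1.11/2.120² = 9.75 m/s².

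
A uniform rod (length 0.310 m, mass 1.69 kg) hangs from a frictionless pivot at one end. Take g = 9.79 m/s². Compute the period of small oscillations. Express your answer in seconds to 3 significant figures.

0.913 s

For a physical pendulum T = 2π√(I/(mgd)), with d = 0.1550 m from pivot to centre of mass.
I_cm = mL²/12 = 1.69 × 0.310²/12 = 0.01353 kg·m²; I = I_cm + md² = 0.01353 + 1.69 × 0.1550² = 0.05414 kg·m².
T = 2π√(0.05414/(1.69 × 9.79 × 0.1550)) = 0.913 s.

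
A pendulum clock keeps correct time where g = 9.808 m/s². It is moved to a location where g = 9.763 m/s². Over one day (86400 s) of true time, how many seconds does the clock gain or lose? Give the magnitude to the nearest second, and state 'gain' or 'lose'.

The clock's period scales as T ∝ 1/√g, so T'/T = √(9.808/9.763) = 1.00230.
In 86400 s of true time the clock registers 86400/1.00230 = 86201.6 s, so it loses 198 s.

lose 198 s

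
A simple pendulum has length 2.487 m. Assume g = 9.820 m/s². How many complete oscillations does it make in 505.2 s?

159

T = 2π√(L/g) = 2π√(2.487/9.820) = 3.1620 s.
Number of complete oscillations = ⌊505.2/3.1620⌋ = ⌊159.77⌋ = 159.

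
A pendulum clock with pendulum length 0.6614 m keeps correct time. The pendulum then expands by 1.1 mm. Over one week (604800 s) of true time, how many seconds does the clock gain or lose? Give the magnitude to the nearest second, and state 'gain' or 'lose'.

T ∝ √L, so T'/T = √(0.66250/0.6614) = 1.00083.
In 604800 s of true time the clock registers 604800/1.00083 = 604297.7 s, so it loses 502 s.

lose 502 s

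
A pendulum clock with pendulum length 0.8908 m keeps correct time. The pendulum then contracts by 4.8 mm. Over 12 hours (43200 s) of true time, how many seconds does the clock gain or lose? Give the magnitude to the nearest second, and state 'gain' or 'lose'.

T ∝ √L, so T'/T = √(0.88600/0.8908) = 0.997302.
In 43200 s of true time the clock registers 43200/0.997302 = 43316.9 s, so it gains 117 s.

gain 117 s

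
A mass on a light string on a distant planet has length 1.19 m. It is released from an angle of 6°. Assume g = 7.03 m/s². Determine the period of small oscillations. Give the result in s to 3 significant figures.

T = 2π√(L/g) = 2π√(1.19/7.03) = 2π × 0.4114 = 2.59 s.

2.59 s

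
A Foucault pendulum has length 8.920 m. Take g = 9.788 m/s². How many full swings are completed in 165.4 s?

T = 2π√(L/g) = 2π√(8.920/9.788) = 5.9981 s.
Number of complete oscillations = ⌊165.4/5.9981⌋ = ⌊27.575⌋ = 27.

27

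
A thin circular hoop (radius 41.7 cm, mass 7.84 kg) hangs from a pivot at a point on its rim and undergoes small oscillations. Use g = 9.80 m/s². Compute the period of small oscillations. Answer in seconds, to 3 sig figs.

I_cm = mr² = 1.363 kg·m². The pivot is at distance d = 0.417 m from the centre of mass.
By the parallel-axis theorem, I = I_cm + md² = 1.363 + 1.363 = 2.727 kg·m².
T = 2π√(I/(mgd)) = 2π√(2.727/(7.84 × 9.80 × 0.417)) = 1.83 s.

1.83 s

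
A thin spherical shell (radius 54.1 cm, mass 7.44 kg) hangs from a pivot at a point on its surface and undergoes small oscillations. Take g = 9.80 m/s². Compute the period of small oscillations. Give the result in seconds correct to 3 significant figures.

1.91 s

I_cm = (2/3)mr² = 1.452 kg·m². The pivot is at distance d = 0.541 m from the centre of mass.
By the parallel-axis theorem, I = I_cm + md² = 1.452 + 2.178 = 3.629 kg·m².
T = 2π√(I/(mgd)) = 2π√(3.629/(7.44 × 9.80 × 0.541)) = 1.91 s.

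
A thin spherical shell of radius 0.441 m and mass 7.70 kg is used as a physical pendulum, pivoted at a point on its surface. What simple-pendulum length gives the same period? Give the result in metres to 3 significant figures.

The equivalent simple-pendulum length is L_eq = I/(md), where I is about the pivot and d = 0.4410 m.
I_cm = (2/3)mR² = 0.9983 kg·m², so I = I_cm + md² = 0.9983 + 1.498 = 2.496 kg·m².
L_eq = 2.496/(7.70 × 0.4410) = 0.735 m.

0.735 m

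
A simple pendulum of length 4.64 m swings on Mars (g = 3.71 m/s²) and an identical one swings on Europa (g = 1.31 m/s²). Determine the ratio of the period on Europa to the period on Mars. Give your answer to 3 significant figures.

T ∝ 1/√g, so T₂/T₁ = √(g₁/g₂) = √(3.71/1.31) = 1.68.

1.68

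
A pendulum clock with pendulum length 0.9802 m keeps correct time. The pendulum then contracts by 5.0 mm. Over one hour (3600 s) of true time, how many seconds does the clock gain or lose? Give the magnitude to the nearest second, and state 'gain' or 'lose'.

T ∝ √L, so T'/T = √(0.97520/0.9802) = 0.997446.
In 3600 s of true time the clock registers 3600/0.997446 = 3609.2 s, so it gains 9 s.

gain 9 s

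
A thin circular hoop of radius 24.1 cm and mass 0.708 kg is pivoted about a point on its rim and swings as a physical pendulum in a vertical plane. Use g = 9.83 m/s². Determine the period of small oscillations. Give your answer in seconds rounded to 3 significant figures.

1.39 s

I_cm = mr² = 0.04112 kg·m². The pivot is at distance d = 0.241 m from the centre of mass.
By the parallel-axis theorem, I = I_cm + md² = 0.04112 + 0.04112 = 0.08224 kg·m².
T = 2π√(I/(mgd)) = 2π√(0.08224/(0.708 × 9.83 × 0.241)) = 1.39 s.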